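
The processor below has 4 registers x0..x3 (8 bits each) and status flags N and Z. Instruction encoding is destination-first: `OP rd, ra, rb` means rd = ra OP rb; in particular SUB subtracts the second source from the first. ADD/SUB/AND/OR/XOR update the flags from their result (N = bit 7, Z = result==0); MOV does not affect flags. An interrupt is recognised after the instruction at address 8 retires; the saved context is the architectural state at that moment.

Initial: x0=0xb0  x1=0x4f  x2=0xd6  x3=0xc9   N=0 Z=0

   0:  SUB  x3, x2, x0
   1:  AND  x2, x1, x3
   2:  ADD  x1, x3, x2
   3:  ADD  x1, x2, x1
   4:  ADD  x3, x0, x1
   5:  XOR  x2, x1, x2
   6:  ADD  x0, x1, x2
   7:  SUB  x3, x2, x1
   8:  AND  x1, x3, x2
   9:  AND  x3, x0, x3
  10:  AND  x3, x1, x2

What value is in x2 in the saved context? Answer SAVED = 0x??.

after  0: x0=0xb0 x1=0x4f x2=0xd6 x3=0x26  N=0 Z=0
after  1: x0=0xb0 x1=0x4f x2=0x06 x3=0x26  N=0 Z=0
after  2: x0=0xb0 x1=0x2c x2=0x06 x3=0x26  N=0 Z=0
after  3: x0=0xb0 x1=0x32 x2=0x06 x3=0x26  N=0 Z=0
after  4: x0=0xb0 x1=0x32 x2=0x06 x3=0xe2  N=1 Z=0
after  5: x0=0xb0 x1=0x32 x2=0x34 x3=0xe2  N=0 Z=0
after  6: x0=0x66 x1=0x32 x2=0x34 x3=0xe2  N=0 Z=0
after  7: x0=0x66 x1=0x32 x2=0x34 x3=0x02  N=0 Z=0
after  8: x0=0x66 x1=0x00 x2=0x34 x3=0x02  N=0 Z=1
-- IRQ taken; context saved, return-PC = 9 --

SAVED = 0x34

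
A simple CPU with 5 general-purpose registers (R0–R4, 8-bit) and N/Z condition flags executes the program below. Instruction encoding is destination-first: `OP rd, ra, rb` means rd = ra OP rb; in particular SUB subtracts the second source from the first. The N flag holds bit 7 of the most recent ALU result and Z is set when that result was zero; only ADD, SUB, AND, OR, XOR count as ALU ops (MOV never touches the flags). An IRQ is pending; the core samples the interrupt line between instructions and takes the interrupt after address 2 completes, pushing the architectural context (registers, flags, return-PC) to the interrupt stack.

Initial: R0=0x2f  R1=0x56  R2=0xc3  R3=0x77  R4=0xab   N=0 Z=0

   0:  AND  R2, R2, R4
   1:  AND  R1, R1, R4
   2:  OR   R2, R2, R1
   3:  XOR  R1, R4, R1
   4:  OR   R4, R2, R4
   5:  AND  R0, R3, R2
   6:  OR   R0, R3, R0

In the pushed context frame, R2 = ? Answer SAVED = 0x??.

after  0: R0=0x2f R1=0x56 R2=0x83 R3=0x77 R4=0xab  N=1 Z=0
after  1: R0=0x2f R1=0x02 R2=0x83 R3=0x77 R4=0xab  N=0 Z=0
after  2: R0=0x2f R1=0x02 R2=0x83 R3=0x77 R4=0xab  N=1 Z=0
-- IRQ taken; context saved, return-PC = 3 --

SAVED = 0x83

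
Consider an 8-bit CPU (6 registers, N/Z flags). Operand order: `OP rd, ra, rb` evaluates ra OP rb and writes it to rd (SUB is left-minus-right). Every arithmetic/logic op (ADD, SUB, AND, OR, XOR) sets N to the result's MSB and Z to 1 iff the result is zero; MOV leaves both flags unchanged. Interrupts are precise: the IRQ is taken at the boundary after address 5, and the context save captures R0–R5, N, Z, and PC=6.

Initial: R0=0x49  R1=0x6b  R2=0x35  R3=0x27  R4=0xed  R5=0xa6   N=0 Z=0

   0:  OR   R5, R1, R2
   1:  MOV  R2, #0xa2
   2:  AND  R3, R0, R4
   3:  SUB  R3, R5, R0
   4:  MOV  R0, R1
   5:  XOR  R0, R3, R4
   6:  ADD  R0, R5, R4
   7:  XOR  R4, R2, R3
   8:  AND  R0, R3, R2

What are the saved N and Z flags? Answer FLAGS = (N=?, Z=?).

FLAGS = (N=1, Z=0)

after  0: R0=0x49 R1=0x6b R2=0x35 R3=0x27 R4=0xed R5=0x7f  N=0 Z=0
after  1: R0=0x49 R1=0x6b R2=0xa2 R3=0x27 R4=0xed R5=0x7f  N=0 Z=0
after  2: R0=0x49 R1=0x6b R2=0xa2 R3=0x49 R4=0xed R5=0x7f  N=0 Z=0
after  3: R0=0x49 R1=0x6b R2=0xa2 R3=0x36 R4=0xed R5=0x7f  N=0 Z=0
after  4: R0=0x6b R1=0x6b R2=0xa2 R3=0x36 R4=0xed R5=0x7f  N=0 Z=0
after  5: R0=0xdb R1=0x6b R2=0xa2 R3=0x36 R4=0xed R5=0x7f  N=1 Z=0
-- IRQ taken; context saved, return-PC = 6 --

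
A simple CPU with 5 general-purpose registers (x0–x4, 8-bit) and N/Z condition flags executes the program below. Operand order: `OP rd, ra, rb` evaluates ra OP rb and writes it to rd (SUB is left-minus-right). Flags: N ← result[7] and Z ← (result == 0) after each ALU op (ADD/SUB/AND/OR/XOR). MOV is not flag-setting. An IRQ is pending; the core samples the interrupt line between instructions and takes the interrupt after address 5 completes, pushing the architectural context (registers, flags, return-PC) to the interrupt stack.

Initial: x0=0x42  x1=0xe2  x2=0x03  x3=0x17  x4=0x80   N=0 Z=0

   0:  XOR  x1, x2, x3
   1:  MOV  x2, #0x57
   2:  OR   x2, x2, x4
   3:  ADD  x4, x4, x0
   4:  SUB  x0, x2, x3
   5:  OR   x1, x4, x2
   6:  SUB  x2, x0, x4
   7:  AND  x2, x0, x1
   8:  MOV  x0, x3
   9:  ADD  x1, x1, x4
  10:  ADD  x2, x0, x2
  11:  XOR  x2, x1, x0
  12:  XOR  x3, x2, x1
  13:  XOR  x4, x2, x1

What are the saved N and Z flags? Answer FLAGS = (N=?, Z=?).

FLAGS = (N=1, Z=0)

after  0: x0=0x42 x1=0x14 x2=0x03 x3=0x17 x4=0x80  N=0 Z=0
after  1: x0=0x42 x1=0x14 x2=0x57 x3=0x17 x4=0x80  N=0 Z=0
after  2: x0=0x42 x1=0x14 x2=0xd7 x3=0x17 x4=0x80  N=1 Z=0
after  3: x0=0x42 x1=0x14 x2=0xd7 x3=0x17 x4=0xc2  N=1 Z=0
after  4: x0=0xc0 x1=0x14 x2=0xd7 x3=0x17 x4=0xc2  N=1 Z=0
after  5: x0=0xc0 x1=0xd7 x2=0xd7 x3=0x17 x4=0xc2  N=1 Z=0
-- IRQ taken; context saved, return-PC = 6 --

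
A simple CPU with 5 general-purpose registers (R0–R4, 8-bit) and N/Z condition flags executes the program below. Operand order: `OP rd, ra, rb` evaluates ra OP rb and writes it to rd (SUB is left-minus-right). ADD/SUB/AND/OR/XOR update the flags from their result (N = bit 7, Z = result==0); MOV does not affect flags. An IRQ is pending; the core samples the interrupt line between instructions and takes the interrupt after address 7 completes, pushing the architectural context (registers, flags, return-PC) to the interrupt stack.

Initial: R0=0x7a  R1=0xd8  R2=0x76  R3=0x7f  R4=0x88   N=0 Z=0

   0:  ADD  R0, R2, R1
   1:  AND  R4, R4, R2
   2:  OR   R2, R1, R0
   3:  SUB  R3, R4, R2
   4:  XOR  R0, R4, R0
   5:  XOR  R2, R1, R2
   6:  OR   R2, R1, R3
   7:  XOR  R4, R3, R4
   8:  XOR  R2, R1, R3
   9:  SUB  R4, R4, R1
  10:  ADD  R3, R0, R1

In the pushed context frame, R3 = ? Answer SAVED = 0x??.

after  0: R0=0x4e R1=0xd8 R2=0x76 R3=0x7f R4=0x88  N=0 Z=0
after  1: R0=0x4e R1=0xd8 R2=0x76 R3=0x7f R4=0x00  N=0 Z=1
after  2: R0=0x4e R1=0xd8 R2=0xde R3=0x7f R4=0x00  N=1 Z=0
after  3: R0=0x4e R1=0xd8 R2=0xde R3=0x22 R4=0x00  N=0 Z=0
after  4: R0=0x4e R1=0xd8 R2=0xde R3=0x22 R4=0x00  N=0 Z=0
after  5: R0=0x4e R1=0xd8 R2=0x06 R3=0x22 R4=0x00  N=0 Z=0
after  6: R0=0x4e R1=0xd8 R2=0xfa R3=0x22 R4=0x00  N=1 Z=0
after  7: R0=0x4e R1=0xd8 R2=0xfa R3=0x22 R4=0x22  N=0 Z=0
-- IRQ taken; context saved, return-PC = 8 --

SAVED = 0x22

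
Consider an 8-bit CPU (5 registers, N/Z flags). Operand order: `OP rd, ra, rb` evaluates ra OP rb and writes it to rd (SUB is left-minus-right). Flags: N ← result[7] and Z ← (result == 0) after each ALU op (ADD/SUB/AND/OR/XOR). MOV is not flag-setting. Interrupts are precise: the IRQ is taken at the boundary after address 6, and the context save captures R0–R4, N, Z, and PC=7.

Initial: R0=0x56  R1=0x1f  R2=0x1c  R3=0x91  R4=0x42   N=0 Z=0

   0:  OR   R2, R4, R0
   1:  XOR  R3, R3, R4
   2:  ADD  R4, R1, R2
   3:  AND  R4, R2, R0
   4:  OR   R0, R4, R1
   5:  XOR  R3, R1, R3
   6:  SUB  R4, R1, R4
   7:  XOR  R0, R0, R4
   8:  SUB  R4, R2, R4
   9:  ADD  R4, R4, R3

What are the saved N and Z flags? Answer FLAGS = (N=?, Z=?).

FLAGS = (N=1, Z=0)

after  0: R0=0x56 R1=0x1f R2=0x56 R3=0x91 R4=0x42  N=0 Z=0
after  1: R0=0x56 R1=0x1f R2=0x56 R3=0xd3 R4=0x42  N=1 Z=0
after  2: R0=0x56 R1=0x1f R2=0x56 R3=0xd3 R4=0x75  N=0 Z=0
after  3: R0=0x56 R1=0x1f R2=0x56 R3=0xd3 R4=0x56  N=0 Z=0
after  4: R0=0x5f R1=0x1f R2=0x56 R3=0xd3 R4=0x56  N=0 Z=0
after  5: R0=0x5f R1=0x1f R2=0x56 R3=0xcc R4=0x56  N=1 Z=0
after  6: R0=0x5f R1=0x1f R2=0x56 R3=0xcc R4=0xc9  N=1 Z=0
-- IRQ taken; context saved, return-PC = 7 --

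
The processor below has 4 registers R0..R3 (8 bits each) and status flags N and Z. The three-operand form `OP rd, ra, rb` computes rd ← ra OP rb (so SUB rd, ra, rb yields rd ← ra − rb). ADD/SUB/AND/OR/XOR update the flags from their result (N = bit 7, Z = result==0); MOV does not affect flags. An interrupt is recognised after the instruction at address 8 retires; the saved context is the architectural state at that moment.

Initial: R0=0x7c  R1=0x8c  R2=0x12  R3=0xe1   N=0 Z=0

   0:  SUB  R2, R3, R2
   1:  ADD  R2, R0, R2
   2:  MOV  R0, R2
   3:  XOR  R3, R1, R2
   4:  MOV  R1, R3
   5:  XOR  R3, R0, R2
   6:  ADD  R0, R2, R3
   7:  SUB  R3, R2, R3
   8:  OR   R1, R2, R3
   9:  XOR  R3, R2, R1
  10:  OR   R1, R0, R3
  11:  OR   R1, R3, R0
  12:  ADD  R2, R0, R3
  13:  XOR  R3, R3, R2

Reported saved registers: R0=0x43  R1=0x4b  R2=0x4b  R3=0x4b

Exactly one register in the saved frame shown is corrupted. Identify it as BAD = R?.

BAD = R0

after  0: R0=0x7c R1=0x8c R2=0xcf R3=0xe1  N=1 Z=0
after  1: R0=0x7c R1=0x8c R2=0x4b R3=0xe1  N=0 Z=0
after  2: R0=0x4b R1=0x8c R2=0x4b R3=0xe1  N=0 Z=0
after  3: R0=0x4b R1=0x8c R2=0x4b R3=0xc7  N=1 Z=0
after  4: R0=0x4b R1=0xc7 R2=0x4b R3=0xc7  N=1 Z=0
after  5: R0=0x4b R1=0xc7 R2=0x4b R3=0x00  N=0 Z=1
after  6: R0=0x4b R1=0xc7 R2=0x4b R3=0x00  N=0 Z=0
after  7: R0=0x4b R1=0xc7 R2=0x4b R3=0x4b  N=0 Z=0
after  8: R0=0x4b R1=0x4b R2=0x4b R3=0x4b  N=0 Z=0
-- IRQ taken; context saved, return-PC = 9 --
mismatch: R0: reported 0x43 vs actual 0x4b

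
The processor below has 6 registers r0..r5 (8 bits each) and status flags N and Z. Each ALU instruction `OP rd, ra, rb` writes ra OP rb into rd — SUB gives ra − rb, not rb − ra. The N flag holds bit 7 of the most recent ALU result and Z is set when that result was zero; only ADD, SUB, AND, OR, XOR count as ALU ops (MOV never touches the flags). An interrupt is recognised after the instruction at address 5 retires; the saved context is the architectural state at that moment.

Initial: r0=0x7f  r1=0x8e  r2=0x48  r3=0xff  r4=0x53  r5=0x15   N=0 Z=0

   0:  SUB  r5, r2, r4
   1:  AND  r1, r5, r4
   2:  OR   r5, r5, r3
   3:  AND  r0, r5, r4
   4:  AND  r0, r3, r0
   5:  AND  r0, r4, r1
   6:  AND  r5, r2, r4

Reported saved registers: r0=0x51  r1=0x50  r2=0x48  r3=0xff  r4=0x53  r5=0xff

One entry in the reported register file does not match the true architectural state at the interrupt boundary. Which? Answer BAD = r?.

BAD = r1

after  0: r0=0x7f r1=0x8e r2=0x48 r3=0xff r4=0x53 r5=0xf5  N=1 Z=0
after  1: r0=0x7f r1=0x51 r2=0x48 r3=0xff r4=0x53 r5=0xf5  N=0 Z=0
after  2: r0=0x7f r1=0x51 r2=0x48 r3=0xff r4=0x53 r5=0xff  N=1 Z=0
after  3: r0=0x53 r1=0x51 r2=0x48 r3=0xff r4=0x53 r5=0xff  N=0 Z=0
after  4: r0=0x53 r1=0x51 r2=0x48 r3=0xff r4=0x53 r5=0xff  N=0 Z=0
after  5: r0=0x51 r1=0x51 r2=0x48 r3=0xff r4=0x53 r5=0xff  N=0 Z=0
-- IRQ taken; context saved, return-PC = 6 --
mismatch: r1: reported 0x50 vs actual 0x51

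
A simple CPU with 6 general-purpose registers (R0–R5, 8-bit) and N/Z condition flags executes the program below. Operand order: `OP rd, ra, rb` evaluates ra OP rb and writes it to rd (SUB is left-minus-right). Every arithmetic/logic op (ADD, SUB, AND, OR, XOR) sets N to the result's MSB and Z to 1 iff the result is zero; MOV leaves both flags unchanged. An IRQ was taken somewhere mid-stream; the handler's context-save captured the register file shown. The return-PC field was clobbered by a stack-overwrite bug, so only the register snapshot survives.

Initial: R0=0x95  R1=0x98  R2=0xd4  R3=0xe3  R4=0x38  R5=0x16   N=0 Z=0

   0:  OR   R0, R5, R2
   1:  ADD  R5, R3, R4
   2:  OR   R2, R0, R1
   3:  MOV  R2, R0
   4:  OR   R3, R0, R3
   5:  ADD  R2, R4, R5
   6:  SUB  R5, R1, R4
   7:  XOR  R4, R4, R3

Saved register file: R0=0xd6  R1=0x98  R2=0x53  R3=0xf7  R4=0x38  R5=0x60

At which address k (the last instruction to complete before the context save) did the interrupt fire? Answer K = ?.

after  0: R0=0xd6 R1=0x98 R2=0xd4 R3=0xe3 R4=0x38 R5=0x16  N=1 Z=0
after  1: R0=0xd6 R1=0x98 R2=0xd4 R3=0xe3 R4=0x38 R5=0x1b  N=0 Z=0
after  2: R0=0xd6 R1=0x98 R2=0xde R3=0xe3 R4=0x38 R5=0x1b  N=1 Z=0
after  3: R0=0xd6 R1=0x98 R2=0xd6 R3=0xe3 R4=0x38 R5=0x1b  N=1 Z=0
after  4: R0=0xd6 R1=0x98 R2=0xd6 R3=0xf7 R4=0x38 R5=0x1b  N=1 Z=0
after  5: R0=0xd6 R1=0x98 R2=0x53 R3=0xf7 R4=0x38 R5=0x1b  N=0 Z=0
after  6: R0=0xd6 R1=0x98 R2=0x53 R3=0xf7 R4=0x38 R5=0x60  N=0 Z=0
-- IRQ taken; context saved, return-PC = 7 --

K = 6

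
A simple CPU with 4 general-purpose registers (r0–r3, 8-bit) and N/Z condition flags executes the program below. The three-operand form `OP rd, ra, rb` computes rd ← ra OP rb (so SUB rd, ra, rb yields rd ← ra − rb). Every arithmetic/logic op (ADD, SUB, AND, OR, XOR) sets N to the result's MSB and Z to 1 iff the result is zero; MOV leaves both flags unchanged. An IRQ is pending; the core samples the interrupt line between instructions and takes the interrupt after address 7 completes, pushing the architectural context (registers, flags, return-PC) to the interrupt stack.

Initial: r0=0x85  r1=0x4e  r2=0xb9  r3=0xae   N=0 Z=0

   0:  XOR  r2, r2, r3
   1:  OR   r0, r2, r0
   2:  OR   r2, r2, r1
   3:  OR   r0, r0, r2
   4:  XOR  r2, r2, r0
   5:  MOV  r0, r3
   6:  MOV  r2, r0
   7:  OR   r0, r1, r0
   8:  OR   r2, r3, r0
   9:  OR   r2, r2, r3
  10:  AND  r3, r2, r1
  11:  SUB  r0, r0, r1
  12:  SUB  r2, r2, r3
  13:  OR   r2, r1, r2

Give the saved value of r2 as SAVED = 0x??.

after  0: r0=0x85 r1=0x4e r2=0x17 r3=0xae  N=0 Z=0
after  1: r0=0x97 r1=0x4e r2=0x17 r3=0xae  N=1 Z=0
after  2: r0=0x97 r1=0x4e r2=0x5f r3=0xae  N=0 Z=0
after  3: r0=0xdf r1=0x4e r2=0x5f r3=0xae  N=1 Z=0
after  4: r0=0xdf r1=0x4e r2=0x80 r3=0xae  N=1 Z=0
after  5: r0=0xae r1=0x4e r2=0x80 r3=0xae  N=1 Z=0
after  6: r0=0xae r1=0x4e r2=0xae r3=0xae  N=1 Z=0
after  7: r0=0xee r1=0x4e r2=0xae r3=0xae  N=1 Z=0
-- IRQ taken; context saved, return-PC = 8 --

SAVED = 0xae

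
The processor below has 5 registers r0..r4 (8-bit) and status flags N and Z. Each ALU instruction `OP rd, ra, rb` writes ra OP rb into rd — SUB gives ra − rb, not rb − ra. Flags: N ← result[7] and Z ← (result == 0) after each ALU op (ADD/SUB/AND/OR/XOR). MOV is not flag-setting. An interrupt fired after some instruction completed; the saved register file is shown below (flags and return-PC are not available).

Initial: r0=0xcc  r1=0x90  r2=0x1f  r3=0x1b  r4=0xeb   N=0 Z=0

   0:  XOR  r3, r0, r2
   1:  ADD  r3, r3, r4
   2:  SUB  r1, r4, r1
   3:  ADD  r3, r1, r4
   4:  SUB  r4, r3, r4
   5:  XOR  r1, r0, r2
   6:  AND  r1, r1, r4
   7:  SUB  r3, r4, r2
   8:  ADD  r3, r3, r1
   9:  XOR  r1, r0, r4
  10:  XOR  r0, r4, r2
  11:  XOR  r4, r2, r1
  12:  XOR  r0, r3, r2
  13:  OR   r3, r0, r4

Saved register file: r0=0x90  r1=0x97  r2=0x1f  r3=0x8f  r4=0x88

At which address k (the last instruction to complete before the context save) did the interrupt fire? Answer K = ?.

after  0: r0=0xcc r1=0x90 r2=0x1f r3=0xd3 r4=0xeb  N=1 Z=0
after  1: r0=0xcc r1=0x90 r2=0x1f r3=0xbe r4=0xeb  N=1 Z=0
after  2: r0=0xcc r1=0x5b r2=0x1f r3=0xbe r4=0xeb  N=0 Z=0
after  3: r0=0xcc r1=0x5b r2=0x1f r3=0x46 r4=0xeb  N=0 Z=0
after  4: r0=0xcc r1=0x5b r2=0x1f r3=0x46 r4=0x5b  N=0 Z=0
after  5: r0=0xcc r1=0xd3 r2=0x1f r3=0x46 r4=0x5b  N=1 Z=0
after  6: r0=0xcc r1=0x53 r2=0x1f r3=0x46 r4=0x5b  N=0 Z=0
after  7: r0=0xcc r1=0x53 r2=0x1f r3=0x3c r4=0x5b  N=0 Z=0
after  8: r0=0xcc r1=0x53 r2=0x1f r3=0x8f r4=0x5b  N=1 Z=0
after  9: r0=0xcc r1=0x97 r2=0x1f r3=0x8f r4=0x5b  N=1 Z=0
after 10: r0=0x44 r1=0x97 r2=0x1f r3=0x8f r4=0x5b  N=0 Z=0
after 11: r0=0x44 r1=0x97 r2=0x1f r3=0x8f r4=0x88  N=1 Z=0
after 12: r0=0x90 r1=0x97 r2=0x1f r3=0x8f r4=0x88  N=1 Z=0
-- IRQ taken; context saved, return-PC = 13 --

K = 12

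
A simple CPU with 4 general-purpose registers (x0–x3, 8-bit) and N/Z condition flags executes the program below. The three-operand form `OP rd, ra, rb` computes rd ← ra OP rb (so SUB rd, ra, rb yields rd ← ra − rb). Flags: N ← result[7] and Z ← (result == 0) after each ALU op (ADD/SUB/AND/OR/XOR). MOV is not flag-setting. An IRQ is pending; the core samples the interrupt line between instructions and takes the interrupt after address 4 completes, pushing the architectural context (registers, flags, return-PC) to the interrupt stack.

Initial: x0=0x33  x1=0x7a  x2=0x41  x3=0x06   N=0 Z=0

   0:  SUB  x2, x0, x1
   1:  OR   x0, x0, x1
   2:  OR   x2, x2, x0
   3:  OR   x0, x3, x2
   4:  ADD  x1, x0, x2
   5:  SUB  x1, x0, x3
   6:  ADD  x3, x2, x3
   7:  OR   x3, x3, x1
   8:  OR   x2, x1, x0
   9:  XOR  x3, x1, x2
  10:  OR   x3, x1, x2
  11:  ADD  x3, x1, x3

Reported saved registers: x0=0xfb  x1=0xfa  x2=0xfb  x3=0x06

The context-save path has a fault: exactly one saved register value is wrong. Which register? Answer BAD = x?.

BAD = x0

after  0: x0=0x33 x1=0x7a x2=0xb9 x3=0x06  N=1 Z=0
after  1: x0=0x7b x1=0x7a x2=0xb9 x3=0x06  N=0 Z=0
after  2: x0=0x7b x1=0x7a x2=0xfb x3=0x06  N=1 Z=0
after  3: x0=0xff x1=0x7a x2=0xfb x3=0x06  N=1 Z=0
after  4: x0=0xff x1=0xfa x2=0xfb x3=0x06  N=1 Z=0
-- IRQ taken; context saved, return-PC = 5 --
mismatch: x0: reported 0xfb vs actual 0xff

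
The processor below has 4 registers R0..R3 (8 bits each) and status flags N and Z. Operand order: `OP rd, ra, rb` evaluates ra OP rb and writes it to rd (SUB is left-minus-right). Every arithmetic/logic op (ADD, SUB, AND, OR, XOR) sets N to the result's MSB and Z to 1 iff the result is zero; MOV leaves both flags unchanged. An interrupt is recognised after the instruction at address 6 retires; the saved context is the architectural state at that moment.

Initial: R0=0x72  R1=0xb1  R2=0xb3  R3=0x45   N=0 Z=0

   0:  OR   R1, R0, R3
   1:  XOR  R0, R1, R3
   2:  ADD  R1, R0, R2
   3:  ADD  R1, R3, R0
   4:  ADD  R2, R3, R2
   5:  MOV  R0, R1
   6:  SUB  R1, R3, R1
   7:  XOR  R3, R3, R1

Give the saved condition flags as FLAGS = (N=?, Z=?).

after  0: R0=0x72 R1=0x77 R2=0xb3 R3=0x45  N=0 Z=0
after  1: R0=0x32 R1=0x77 R2=0xb3 R3=0x45  N=0 Z=0
after  2: R0=0x32 R1=0xe5 R2=0xb3 R3=0x45  N=1 Z=0
after  3: R0=0x32 R1=0x77 R2=0xb3 R3=0x45  N=0 Z=0
after  4: R0=0x32 R1=0x77 R2=0xf8 R3=0x45  N=1 Z=0
after  5: R0=0x77 R1=0x77 R2=0xf8 R3=0x45  N=1 Z=0
after  6: R0=0x77 R1=0xce R2=0xf8 R3=0x45  N=1 Z=0
-- IRQ taken; context saved, return-PC = 7 --

FLAGS = (N=1, Z=0)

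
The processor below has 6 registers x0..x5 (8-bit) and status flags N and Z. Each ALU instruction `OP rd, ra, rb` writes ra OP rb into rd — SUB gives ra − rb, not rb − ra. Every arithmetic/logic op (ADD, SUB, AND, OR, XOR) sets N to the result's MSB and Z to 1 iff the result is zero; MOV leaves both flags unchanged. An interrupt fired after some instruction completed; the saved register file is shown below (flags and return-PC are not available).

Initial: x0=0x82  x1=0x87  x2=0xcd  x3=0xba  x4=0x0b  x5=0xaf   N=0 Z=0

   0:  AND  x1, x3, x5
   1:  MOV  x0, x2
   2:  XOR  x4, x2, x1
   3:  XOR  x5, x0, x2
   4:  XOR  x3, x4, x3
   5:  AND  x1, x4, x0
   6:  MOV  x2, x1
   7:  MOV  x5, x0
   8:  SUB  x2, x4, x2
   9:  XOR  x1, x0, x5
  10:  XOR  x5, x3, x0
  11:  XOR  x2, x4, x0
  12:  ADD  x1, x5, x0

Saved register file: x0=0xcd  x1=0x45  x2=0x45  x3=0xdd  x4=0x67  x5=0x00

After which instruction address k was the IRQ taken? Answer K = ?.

after  0: x0=0x82 x1=0xaa x2=0xcd x3=0xba x4=0x0b x5=0xaf  N=1 Z=0
after  1: x0=0xcd x1=0xaa x2=0xcd x3=0xba x4=0x0b x5=0xaf  N=1 Z=0
after  2: x0=0xcd x1=0xaa x2=0xcd x3=0xba x4=0x67 x5=0xaf  N=0 Z=0
after  3: x0=0xcd x1=0xaa x2=0xcd x3=0xba x4=0x67 x5=0x00  N=0 Z=1
after  4: x0=0xcd x1=0xaa x2=0xcd x3=0xdd x4=0x67 x5=0x00  N=1 Z=0
after  5: x0=0xcd x1=0x45 x2=0xcd x3=0xdd x4=0x67 x5=0x00  N=0 Z=0
after  6: x0=0xcd x1=0x45 x2=0x45 x3=0xdd x4=0x67 x5=0x00  N=0 Z=0
-- IRQ taken; context saved, return-PC = 7 --

K = 6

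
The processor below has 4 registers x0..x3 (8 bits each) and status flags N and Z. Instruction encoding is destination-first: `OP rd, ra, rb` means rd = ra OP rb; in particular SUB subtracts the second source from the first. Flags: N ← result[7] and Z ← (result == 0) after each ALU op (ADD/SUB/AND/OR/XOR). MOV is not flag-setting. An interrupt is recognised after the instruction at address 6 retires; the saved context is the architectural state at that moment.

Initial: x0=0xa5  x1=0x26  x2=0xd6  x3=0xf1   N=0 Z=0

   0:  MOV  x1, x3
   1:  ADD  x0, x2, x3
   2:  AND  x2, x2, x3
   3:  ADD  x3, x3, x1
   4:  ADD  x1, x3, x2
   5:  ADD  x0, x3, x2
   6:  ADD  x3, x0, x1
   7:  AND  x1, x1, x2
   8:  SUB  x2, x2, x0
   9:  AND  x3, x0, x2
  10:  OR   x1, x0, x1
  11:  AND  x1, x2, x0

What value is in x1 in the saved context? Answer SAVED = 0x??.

after  0: x0=0xa5 x1=0xf1 x2=0xd6 x3=0xf1  N=0 Z=0
after  1: x0=0xc7 x1=0xf1 x2=0xd6 x3=0xf1  N=1 Z=0
after  2: x0=0xc7 x1=0xf1 x2=0xd0 x3=0xf1  N=1 Z=0
after  3: x0=0xc7 x1=0xf1 x2=0xd0 x3=0xe2  N=1 Z=0
after  4: x0=0xc7 x1=0xb2 x2=0xd0 x3=0xe2  N=1 Z=0
after  5: x0=0xb2 x1=0xb2 x2=0xd0 x3=0xe2  N=1 Z=0
after  6: x0=0xb2 x1=0xb2 x2=0xd0 x3=0x64  N=0 Z=0
-- IRQ taken; context saved, return-PC = 7 --

SAVED = 0xb2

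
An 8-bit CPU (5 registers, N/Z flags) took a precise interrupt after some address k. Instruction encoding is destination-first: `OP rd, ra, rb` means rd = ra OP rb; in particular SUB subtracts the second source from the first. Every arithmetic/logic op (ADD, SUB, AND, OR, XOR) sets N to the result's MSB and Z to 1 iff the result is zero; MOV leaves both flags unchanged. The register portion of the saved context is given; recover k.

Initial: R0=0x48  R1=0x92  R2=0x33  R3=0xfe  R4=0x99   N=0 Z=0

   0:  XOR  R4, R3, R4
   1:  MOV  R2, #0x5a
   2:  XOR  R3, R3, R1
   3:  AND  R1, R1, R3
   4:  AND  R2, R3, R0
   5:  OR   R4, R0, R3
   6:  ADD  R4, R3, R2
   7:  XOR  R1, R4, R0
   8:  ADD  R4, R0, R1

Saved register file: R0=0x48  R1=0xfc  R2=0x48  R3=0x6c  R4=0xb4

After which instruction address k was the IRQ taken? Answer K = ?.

after  0: R0=0x48 R1=0x92 R2=0x33 R3=0xfe R4=0x67  N=0 Z=0
after  1: R0=0x48 R1=0x92 R2=0x5a R3=0xfe R4=0x67  N=0 Z=0
after  2: R0=0x48 R1=0x92 R2=0x5a R3=0x6c R4=0x67  N=0 Z=0
after  3: R0=0x48 R1=0x00 R2=0x5a R3=0x6c R4=0x67  N=0 Z=1
after  4: R0=0x48 R1=0x00 R2=0x48 R3=0x6c R4=0x67  N=0 Z=0
after  5: R0=0x48 R1=0x00 R2=0x48 R3=0x6c R4=0x6c  N=0 Z=0
after  6: R0=0x48 R1=0x00 R2=0x48 R3=0x6c R4=0xb4  N=1 Z=0
after  7: R0=0x48 R1=0xfc R2=0x48 R3=0x6c R4=0xb4  N=1 Z=0
-- IRQ taken; context saved, return-PC = 8 --

K = 7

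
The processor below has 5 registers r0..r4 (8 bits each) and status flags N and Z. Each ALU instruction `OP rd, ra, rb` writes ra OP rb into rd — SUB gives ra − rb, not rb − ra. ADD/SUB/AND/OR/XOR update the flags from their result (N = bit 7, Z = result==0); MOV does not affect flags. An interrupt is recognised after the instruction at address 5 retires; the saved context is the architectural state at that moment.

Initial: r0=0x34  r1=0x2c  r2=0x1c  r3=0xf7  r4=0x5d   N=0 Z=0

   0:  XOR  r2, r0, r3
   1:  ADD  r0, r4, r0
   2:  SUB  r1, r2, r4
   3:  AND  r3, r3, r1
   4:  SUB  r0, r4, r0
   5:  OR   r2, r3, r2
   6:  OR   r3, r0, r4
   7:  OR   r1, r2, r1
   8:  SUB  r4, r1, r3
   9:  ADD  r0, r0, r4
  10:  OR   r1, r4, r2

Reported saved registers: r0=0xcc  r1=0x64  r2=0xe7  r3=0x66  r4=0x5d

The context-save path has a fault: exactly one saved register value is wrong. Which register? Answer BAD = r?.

after  0: r0=0x34 r1=0x2c r2=0xc3 r3=0xf7 r4=0x5d  N=1 Z=0
after  1: r0=0x91 r1=0x2c r2=0xc3 r3=0xf7 r4=0x5d  N=1 Z=0
after  2: r0=0x91 r1=0x66 r2=0xc3 r3=0xf7 r4=0x5d  N=0 Z=0
after  3: r0=0x91 r1=0x66 r2=0xc3 r3=0x66 r4=0x5d  N=0 Z=0
after  4: r0=0xcc r1=0x66 r2=0xc3 r3=0x66 r4=0x5d  N=1 Z=0
after  5: r0=0xcc r1=0x66 r2=0xe7 r3=0x66 r4=0x5d  N=1 Z=0
-- IRQ taken; context saved, return-PC = 6 --
mismatch: r1: reported 0x64 vs actual 0x66

BAD = r1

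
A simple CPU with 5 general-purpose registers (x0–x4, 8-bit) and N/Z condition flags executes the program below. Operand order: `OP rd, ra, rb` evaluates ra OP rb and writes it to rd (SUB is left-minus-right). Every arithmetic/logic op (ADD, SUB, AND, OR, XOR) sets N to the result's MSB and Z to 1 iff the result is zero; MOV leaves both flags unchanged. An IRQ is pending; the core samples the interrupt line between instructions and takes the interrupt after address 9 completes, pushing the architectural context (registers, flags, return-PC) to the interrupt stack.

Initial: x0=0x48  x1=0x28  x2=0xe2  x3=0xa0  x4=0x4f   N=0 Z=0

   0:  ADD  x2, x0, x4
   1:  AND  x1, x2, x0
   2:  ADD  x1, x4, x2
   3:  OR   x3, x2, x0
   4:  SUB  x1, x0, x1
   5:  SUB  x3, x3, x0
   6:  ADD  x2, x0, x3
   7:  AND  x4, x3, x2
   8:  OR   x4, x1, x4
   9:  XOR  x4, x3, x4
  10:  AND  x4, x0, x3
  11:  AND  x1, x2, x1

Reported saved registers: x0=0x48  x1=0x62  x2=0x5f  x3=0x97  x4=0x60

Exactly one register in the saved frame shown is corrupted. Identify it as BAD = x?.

after  0: x0=0x48 x1=0x28 x2=0x97 x3=0xa0 x4=0x4f  N=1 Z=0
after  1: x0=0x48 x1=0x00 x2=0x97 x3=0xa0 x4=0x4f  N=0 Z=1
after  2: x0=0x48 x1=0xe6 x2=0x97 x3=0xa0 x4=0x4f  N=1 Z=0
after  3: x0=0x48 x1=0xe6 x2=0x97 x3=0xdf x4=0x4f  N=1 Z=0
after  4: x0=0x48 x1=0x62 x2=0x97 x3=0xdf x4=0x4f  N=0 Z=0
after  5: x0=0x48 x1=0x62 x2=0x97 x3=0x97 x4=0x4f  N=1 Z=0
after  6: x0=0x48 x1=0x62 x2=0xdf x3=0x97 x4=0x4f  N=1 Z=0
after  7: x0=0x48 x1=0x62 x2=0xdf x3=0x97 x4=0x97  N=1 Z=0
after  8: x0=0x48 x1=0x62 x2=0xdf x3=0x97 x4=0xf7  N=1 Z=0
after  9: x0=0x48 x1=0x62 x2=0xdf x3=0x97 x4=0x60  N=0 Z=0
-- IRQ taken; context saved, return-PC = 10 --
mismatch: x2: reported 0x5f vs actual 0xdf

BAD = x2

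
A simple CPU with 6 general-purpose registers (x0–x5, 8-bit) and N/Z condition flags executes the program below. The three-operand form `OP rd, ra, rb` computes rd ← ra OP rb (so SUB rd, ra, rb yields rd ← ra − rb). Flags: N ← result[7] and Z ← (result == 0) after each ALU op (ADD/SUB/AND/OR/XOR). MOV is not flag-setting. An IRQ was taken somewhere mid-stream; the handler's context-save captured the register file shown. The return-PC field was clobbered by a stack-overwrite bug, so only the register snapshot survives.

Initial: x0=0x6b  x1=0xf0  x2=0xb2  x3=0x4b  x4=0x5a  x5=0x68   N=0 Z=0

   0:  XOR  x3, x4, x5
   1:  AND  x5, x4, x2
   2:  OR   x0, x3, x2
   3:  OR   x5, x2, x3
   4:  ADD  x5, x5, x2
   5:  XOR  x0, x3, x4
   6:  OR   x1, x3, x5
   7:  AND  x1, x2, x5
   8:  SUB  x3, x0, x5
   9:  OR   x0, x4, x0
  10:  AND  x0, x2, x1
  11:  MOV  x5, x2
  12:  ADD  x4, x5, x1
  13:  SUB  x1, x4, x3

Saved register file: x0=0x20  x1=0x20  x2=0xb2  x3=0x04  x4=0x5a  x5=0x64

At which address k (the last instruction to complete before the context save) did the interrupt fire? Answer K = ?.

after  0: x0=0x6b x1=0xf0 x2=0xb2 x3=0x32 x4=0x5a x5=0x68  N=0 Z=0
after  1: x0=0x6b x1=0xf0 x2=0xb2 x3=0x32 x4=0x5a x5=0x12  N=0 Z=0
after  2: x0=0xb2 x1=0xf0 x2=0xb2 x3=0x32 x4=0x5a x5=0x12  N=1 Z=0
after  3: x0=0xb2 x1=0xf0 x2=0xb2 x3=0x32 x4=0x5a x5=0xb2  N=1 Z=0
after  4: x0=0xb2 x1=0xf0 x2=0xb2 x3=0x32 x4=0x5a x5=0x64  N=0 Z=0
after  5: x0=0x68 x1=0xf0 x2=0xb2 x3=0x32 x4=0x5a x5=0x64  N=0 Z=0
after  6: x0=0x68 x1=0x76 x2=0xb2 x3=0x32 x4=0x5a x5=0x64  N=0 Z=0
after  7: x0=0x68 x1=0x20 x2=0xb2 x3=0x32 x4=0x5a x5=0x64  N=0 Z=0
after  8: x0=0x68 x1=0x20 x2=0xb2 x3=0x04 x4=0x5a x5=0x64  N=0 Z=0
after  9: x0=0x7a x1=0x20 x2=0xb2 x3=0x04 x4=0x5a x5=0x64  N=0 Z=0
after 10: x0=0x20 x1=0x20 x2=0xb2 x3=0x04 x4=0x5a x5=0x64  N=0 Z=0
-- IRQ taken; context saved, return-PC = 11 --

K = 10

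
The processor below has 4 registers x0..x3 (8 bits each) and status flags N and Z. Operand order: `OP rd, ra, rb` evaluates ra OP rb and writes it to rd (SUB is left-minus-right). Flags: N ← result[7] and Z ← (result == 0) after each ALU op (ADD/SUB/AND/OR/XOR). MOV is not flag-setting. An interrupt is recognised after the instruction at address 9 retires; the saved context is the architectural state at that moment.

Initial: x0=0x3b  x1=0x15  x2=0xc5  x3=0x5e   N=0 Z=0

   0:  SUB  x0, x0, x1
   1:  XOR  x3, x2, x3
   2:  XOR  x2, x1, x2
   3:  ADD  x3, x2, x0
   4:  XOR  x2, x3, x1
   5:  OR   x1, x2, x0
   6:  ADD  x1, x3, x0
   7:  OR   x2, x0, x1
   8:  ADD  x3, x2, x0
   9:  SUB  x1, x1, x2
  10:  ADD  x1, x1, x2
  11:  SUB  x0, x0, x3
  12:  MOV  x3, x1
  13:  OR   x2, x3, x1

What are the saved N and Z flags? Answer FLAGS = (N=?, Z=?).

after  0: x0=0x26 x1=0x15 x2=0xc5 x3=0x5e  N=0 Z=0
after  1: x0=0x26 x1=0x15 x2=0xc5 x3=0x9b  N=1 Z=0
after  2: x0=0x26 x1=0x15 x2=0xd0 x3=0x9b  N=1 Z=0
after  3: x0=0x26 x1=0x15 x2=0xd0 x3=0xf6  N=1 Z=0
after  4: x0=0x26 x1=0x15 x2=0xe3 x3=0xf6  N=1 Z=0
after  5: x0=0x26 x1=0xe7 x2=0xe3 x3=0xf6  N=1 Z=0
after  6: x0=0x26 x1=0x1c x2=0xe3 x3=0xf6  N=0 Z=0
after  7: x0=0x26 x1=0x1c x2=0x3e x3=0xf6  N=0 Z=0
after  8: x0=0x26 x1=0x1c x2=0x3e x3=0x64  N=0 Z=0
after  9: x0=0x26 x1=0xde x2=0x3e x3=0x64  N=1 Z=0
-- IRQ taken; context saved, return-PC = 10 --

FLAGS = (N=1, Z=0)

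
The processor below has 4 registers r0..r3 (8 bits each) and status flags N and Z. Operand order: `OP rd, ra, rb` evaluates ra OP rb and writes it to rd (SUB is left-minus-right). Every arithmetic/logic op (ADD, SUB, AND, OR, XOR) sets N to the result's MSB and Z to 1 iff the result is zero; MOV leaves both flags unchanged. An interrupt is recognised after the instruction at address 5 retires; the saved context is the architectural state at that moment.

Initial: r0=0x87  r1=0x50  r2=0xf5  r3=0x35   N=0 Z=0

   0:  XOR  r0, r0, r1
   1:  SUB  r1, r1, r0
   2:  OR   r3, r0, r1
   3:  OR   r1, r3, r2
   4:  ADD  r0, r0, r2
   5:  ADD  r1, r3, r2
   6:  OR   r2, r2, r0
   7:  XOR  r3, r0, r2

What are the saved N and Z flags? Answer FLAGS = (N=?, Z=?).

after  0: r0=0xd7 r1=0x50 r2=0xf5 r3=0x35  N=1 Z=0
after  1: r0=0xd7 r1=0x79 r2=0xf5 r3=0x35  N=0 Z=0
after  2: r0=0xd7 r1=0x79 r2=0xf5 r3=0xff  N=1 Z=0
after  3: r0=0xd7 r1=0xff r2=0xf5 r3=0xff  N=1 Z=0
after  4: r0=0xcc r1=0xff r2=0xf5 r3=0xff  N=1 Z=0
after  5: r0=0xcc r1=0xf4 r2=0xf5 r3=0xff  N=1 Z=0
-- IRQ taken; context saved, return-PC = 6 --

FLAGS = (N=1, Z=0)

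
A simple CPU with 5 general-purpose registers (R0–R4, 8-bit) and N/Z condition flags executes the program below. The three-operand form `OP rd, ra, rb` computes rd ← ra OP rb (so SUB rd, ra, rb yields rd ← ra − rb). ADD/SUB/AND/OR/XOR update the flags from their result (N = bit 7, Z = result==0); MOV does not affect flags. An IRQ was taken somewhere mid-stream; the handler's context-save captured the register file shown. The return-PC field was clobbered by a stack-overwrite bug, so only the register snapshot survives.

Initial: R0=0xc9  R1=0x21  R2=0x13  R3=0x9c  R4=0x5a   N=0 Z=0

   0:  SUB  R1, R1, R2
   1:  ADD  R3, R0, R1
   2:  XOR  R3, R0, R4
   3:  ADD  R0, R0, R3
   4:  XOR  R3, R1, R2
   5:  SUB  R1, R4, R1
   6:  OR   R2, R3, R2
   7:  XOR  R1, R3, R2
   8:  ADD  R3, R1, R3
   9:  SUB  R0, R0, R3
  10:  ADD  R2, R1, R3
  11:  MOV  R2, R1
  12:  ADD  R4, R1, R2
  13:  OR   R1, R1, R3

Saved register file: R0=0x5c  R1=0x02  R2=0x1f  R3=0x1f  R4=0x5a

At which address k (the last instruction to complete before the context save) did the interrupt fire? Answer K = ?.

after  0: R0=0xc9 R1=0x0e R2=0x13 R3=0x9c R4=0x5a  N=0 Z=0
after  1: R0=0xc9 R1=0x0e R2=0x13 R3=0xd7 R4=0x5a  N=1 Z=0
after  2: R0=0xc9 R1=0x0e R2=0x13 R3=0x93 R4=0x5a  N=1 Z=0
after  3: R0=0x5c R1=0x0e R2=0x13 R3=0x93 R4=0x5a  N=0 Z=0
after  4: R0=0x5c R1=0x0e R2=0x13 R3=0x1d R4=0x5a  N=0 Z=0
after  5: R0=0x5c R1=0x4c R2=0x13 R3=0x1d R4=0x5a  N=0 Z=0
after  6: R0=0x5c R1=0x4c R2=0x1f R3=0x1d R4=0x5a  N=0 Z=0
after  7: R0=0x5c R1=0x02 R2=0x1f R3=0x1d R4=0x5a  N=0 Z=0
after  8: R0=0x5c R1=0x02 R2=0x1f R3=0x1f R4=0x5a  N=0 Z=0
-- IRQ taken; context saved, return-PC = 9 --

K = 8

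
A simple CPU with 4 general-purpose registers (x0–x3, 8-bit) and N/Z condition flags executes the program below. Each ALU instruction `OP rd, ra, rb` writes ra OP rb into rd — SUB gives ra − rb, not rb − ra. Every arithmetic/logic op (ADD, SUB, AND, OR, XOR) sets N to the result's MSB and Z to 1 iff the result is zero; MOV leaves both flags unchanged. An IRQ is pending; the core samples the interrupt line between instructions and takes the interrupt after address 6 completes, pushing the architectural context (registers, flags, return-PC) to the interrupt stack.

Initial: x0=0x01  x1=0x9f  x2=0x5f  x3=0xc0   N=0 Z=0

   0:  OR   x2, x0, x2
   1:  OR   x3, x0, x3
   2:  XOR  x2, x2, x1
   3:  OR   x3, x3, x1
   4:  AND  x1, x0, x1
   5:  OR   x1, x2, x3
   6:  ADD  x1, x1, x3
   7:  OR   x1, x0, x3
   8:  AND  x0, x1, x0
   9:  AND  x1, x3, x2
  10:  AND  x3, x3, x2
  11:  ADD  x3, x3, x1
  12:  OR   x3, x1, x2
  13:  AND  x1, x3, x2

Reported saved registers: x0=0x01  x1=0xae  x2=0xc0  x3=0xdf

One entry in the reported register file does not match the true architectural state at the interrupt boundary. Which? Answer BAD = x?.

BAD = x1

after  0: x0=0x01 x1=0x9f x2=0x5f x3=0xc0  N=0 Z=0
after  1: x0=0x01 x1=0x9f x2=0x5f x3=0xc1  N=1 Z=0
after  2: x0=0x01 x1=0x9f x2=0xc0 x3=0xc1  N=1 Z=0
after  3: x0=0x01 x1=0x9f x2=0xc0 x3=0xdf  N=1 Z=0
after  4: x0=0x01 x1=0x01 x2=0xc0 x3=0xdf  N=0 Z=0
after  5: x0=0x01 x1=0xdf x2=0xc0 x3=0xdf  N=1 Z=0
after  6: x0=0x01 x1=0xbe x2=0xc0 x3=0xdf  N=1 Z=0
-- IRQ taken; context saved, return-PC = 7 --
mismatch: x1: reported 0xae vs actual 0xbe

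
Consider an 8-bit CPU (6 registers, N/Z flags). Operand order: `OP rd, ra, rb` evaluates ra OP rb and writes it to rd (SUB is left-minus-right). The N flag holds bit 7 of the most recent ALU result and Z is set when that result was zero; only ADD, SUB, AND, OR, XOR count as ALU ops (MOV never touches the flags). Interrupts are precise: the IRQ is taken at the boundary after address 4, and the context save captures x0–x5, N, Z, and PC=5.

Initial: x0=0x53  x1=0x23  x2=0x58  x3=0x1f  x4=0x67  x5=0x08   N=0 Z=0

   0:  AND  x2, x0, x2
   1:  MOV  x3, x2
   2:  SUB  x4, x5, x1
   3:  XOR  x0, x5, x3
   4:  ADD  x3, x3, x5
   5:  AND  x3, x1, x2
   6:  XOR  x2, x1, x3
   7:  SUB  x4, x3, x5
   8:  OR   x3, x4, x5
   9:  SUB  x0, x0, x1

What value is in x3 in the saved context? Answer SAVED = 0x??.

after  0: x0=0x53 x1=0x23 x2=0x50 x3=0x1f x4=0x67 x5=0x08  N=0 Z=0
after  1: x0=0x53 x1=0x23 x2=0x50 x3=0x50 x4=0x67 x5=0x08  N=0 Z=0
after  2: x0=0x53 x1=0x23 x2=0x50 x3=0x50 x4=0xe5 x5=0x08  N=1 Z=0
after  3: x0=0x58 x1=0x23 x2=0x50 x3=0x50 x4=0xe5 x5=0x08  N=0 Z=0
after  4: x0=0x58 x1=0x23 x2=0x50 x3=0x58 x4=0xe5 x5=0x08  N=0 Z=0
-- IRQ taken; context saved, return-PC = 5 --

SAVED = 0x58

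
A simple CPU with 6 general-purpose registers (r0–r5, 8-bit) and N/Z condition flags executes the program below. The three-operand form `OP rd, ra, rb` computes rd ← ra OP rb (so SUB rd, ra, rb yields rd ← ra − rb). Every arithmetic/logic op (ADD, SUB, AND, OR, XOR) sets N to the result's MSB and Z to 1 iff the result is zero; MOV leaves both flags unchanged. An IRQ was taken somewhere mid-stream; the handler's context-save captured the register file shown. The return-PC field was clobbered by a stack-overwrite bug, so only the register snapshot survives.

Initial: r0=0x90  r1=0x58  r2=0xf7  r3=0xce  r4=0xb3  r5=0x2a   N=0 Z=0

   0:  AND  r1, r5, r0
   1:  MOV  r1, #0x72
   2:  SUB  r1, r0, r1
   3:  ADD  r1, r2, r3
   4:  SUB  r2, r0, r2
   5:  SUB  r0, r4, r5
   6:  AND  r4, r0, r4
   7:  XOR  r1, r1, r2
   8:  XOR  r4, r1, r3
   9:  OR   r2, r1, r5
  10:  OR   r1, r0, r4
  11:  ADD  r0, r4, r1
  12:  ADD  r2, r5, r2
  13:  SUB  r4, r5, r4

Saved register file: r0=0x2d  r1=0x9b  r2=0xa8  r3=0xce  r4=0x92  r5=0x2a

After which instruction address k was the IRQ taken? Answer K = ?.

K = 12

after  0: r0=0x90 r1=0x00 r2=0xf7 r3=0xce r4=0xb3 r5=0x2a  N=0 Z=1
after  1: r0=0x90 r1=0x72 r2=0xf7 r3=0xce r4=0xb3 r5=0x2a  N=0 Z=1
after  2: r0=0x90 r1=0x1e r2=0xf7 r3=0xce r4=0xb3 r5=0x2a  N=0 Z=0
after  3: r0=0x90 r1=0xc5 r2=0xf7 r3=0xce r4=0xb3 r5=0x2a  N=1 Z=0
after  4: r0=0x90 r1=0xc5 r2=0x99 r3=0xce r4=0xb3 r5=0x2a  N=1 Z=0
after  5: r0=0x89 r1=0xc5 r2=0x99 r3=0xce r4=0xb3 r5=0x2a  N=1 Z=0
after  6: r0=0x89 r1=0xc5 r2=0x99 r3=0xce r4=0x81 r5=0x2a  N=1 Z=0
after  7: r0=0x89 r1=0x5c r2=0x99 r3=0xce r4=0x81 r5=0x2a  N=0 Z=0
after  8: r0=0x89 r1=0x5c r2=0x99 r3=0xce r4=0x92 r5=0x2a  N=1 Z=0
after  9: r0=0x89 r1=0x5c r2=0x7e r3=0xce r4=0x92 r5=0x2a  N=0 Z=0
after 10: r0=0x89 r1=0x9b r2=0x7e r3=0xce r4=0x92 r5=0x2a  N=1 Z=0
after 11: r0=0x2d r1=0x9b r2=0x7e r3=0xce r4=0x92 r5=0x2a  N=0 Z=0
after 12: r0=0x2d r1=0x9b r2=0xa8 r3=0xce r4=0x92 r5=0x2a  N=1 Z=0
-- IRQ taken; context saved, return-PC = 13 --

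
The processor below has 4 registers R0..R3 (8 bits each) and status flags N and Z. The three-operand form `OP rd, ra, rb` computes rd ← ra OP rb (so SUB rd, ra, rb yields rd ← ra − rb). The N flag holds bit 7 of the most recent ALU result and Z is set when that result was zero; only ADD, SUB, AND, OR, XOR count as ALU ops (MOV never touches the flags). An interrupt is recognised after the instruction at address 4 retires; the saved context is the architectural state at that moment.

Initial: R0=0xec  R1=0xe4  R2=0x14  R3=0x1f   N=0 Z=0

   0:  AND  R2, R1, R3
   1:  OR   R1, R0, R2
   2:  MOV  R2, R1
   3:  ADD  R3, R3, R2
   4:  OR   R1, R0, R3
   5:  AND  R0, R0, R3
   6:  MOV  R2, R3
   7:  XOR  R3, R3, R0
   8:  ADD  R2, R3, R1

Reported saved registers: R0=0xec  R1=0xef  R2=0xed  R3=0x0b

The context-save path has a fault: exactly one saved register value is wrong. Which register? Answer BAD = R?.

after  0: R0=0xec R1=0xe4 R2=0x04 R3=0x1f  N=0 Z=0
after  1: R0=0xec R1=0xec R2=0x04 R3=0x1f  N=1 Z=0
after  2: R0=0xec R1=0xec R2=0xec R3=0x1f  N=1 Z=0
after  3: R0=0xec R1=0xec R2=0xec R3=0x0b  N=0 Z=0
after  4: R0=0xec R1=0xef R2=0xec R3=0x0b  N=1 Z=0
-- IRQ taken; context saved, return-PC = 5 --
mismatch: R2: reported 0xed vs actual 0xec

BAD = R2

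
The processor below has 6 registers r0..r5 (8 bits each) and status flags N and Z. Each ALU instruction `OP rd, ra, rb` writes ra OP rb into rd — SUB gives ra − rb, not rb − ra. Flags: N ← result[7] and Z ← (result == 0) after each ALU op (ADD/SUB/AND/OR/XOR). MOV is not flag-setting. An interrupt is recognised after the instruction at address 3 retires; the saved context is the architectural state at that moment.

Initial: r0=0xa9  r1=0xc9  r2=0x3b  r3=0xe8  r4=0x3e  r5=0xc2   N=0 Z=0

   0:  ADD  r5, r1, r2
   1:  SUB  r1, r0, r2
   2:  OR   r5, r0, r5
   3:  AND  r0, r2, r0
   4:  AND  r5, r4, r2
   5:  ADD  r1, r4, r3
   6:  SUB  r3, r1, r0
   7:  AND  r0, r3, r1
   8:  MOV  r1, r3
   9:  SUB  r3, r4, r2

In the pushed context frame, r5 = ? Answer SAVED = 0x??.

SAVED = 0xad

after  0: r0=0xa9 r1=0xc9 r2=0x3b r3=0xe8 r4=0x3e r5=0x04  N=0 Z=0
after  1: r0=0xa9 r1=0x6e r2=0x3b r3=0xe8 r4=0x3e r5=0x04  N=0 Z=0
after  2: r0=0xa9 r1=0x6e r2=0x3b r3=0xe8 r4=0x3e r5=0xad  N=1 Z=0
after  3: r0=0x29 r1=0x6e r2=0x3b r3=0xe8 r4=0x3e r5=0xad  N=0 Z=0
-- IRQ taken; context saved, return-PC = 4 --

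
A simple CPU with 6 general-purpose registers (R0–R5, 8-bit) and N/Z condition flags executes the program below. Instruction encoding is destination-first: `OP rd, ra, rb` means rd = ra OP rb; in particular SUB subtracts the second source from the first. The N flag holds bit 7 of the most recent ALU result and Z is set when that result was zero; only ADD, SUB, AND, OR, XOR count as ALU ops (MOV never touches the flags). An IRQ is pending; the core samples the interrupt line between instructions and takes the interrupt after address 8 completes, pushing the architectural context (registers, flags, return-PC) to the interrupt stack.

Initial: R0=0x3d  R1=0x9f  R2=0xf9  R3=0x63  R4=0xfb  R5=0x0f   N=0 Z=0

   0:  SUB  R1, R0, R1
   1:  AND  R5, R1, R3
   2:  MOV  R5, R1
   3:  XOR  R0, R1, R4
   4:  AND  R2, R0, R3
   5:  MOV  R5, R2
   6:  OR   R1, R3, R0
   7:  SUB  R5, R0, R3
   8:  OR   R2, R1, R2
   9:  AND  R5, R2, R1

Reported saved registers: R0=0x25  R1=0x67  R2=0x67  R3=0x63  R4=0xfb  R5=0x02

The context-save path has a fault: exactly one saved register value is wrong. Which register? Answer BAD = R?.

BAD = R0

after  0: R0=0x3d R1=0x9e R2=0xf9 R3=0x63 R4=0xfb R5=0x0f  N=1 Z=0
after  1: R0=0x3d R1=0x9e R2=0xf9 R3=0x63 R4=0xfb R5=0x02  N=0 Z=0
after  2: R0=0x3d R1=0x9e R2=0xf9 R3=0x63 R4=0xfb R5=0x9e  N=0 Z=0
after  3: R0=0x65 R1=0x9e R2=0xf9 R3=0x63 R4=0xfb R5=0x9e  N=0 Z=0
after  4: R0=0x65 R1=0x9e R2=0x61 R3=0x63 R4=0xfb R5=0x9e  N=0 Z=0
after  5: R0=0x65 R1=0x9e R2=0x61 R3=0x63 R4=0xfb R5=0x61  N=0 Z=0
after  6: R0=0x65 R1=0x67 R2=0x61 R3=0x63 R4=0xfb R5=0x61  N=0 Z=0
after  7: R0=0x65 R1=0x67 R2=0x61 R3=0x63 R4=0xfb R5=0x02  N=0 Z=0
after  8: R0=0x65 R1=0x67 R2=0x67 R3=0x63 R4=0xfb R5=0x02  N=0 Z=0
-- IRQ taken; context saved, return-PC = 9 --
mismatch: R0: reported 0x25 vs actual 0x65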